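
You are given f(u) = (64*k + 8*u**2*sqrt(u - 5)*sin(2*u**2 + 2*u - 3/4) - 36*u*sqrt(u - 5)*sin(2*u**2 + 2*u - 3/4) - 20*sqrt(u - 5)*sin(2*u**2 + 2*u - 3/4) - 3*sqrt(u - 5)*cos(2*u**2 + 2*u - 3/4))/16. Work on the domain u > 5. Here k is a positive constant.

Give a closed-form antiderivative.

An antiderivative is F(u) = 4*k*u - u*sqrt(u - 5)*cos(2*u**2 + 2*u - 3/4)/8 + 5*sqrt(u - 5)*cos(2*u**2 + 2*u - 3/4)/8.

A candidate is checked by its d/du: the result must match f(u).
Check: d/du[4*k*u - u*sqrt(u - 5)*cos(2*u**2 + 2*u - 3/4)/8 + 5*sqrt(u - 5)*cos(2*u**2 + 2*u - 3/4)/8] = (64*k*sqrt(u - 5) + 8*u**3*sin(2*u**2 + 2*u - 3/4) - 76*u**2*sin(2*u**2 + 2*u - 3/4) + 160*u*sin(2*u**2 + 2*u - 3/4) - 3*u*cos(2*u**2 + 2*u - 3/4) + 100*sin(2*u**2 + 2*u - 3/4) + 15*cos(2*u**2 + 2*u - 3/4))/(16*sqrt(u - 5)), which equals f(u).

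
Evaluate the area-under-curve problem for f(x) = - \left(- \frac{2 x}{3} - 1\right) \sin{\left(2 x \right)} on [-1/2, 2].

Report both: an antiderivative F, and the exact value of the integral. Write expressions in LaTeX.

Antiderivative: F(x) = - \frac{2 x \cos{\left(2 x \right)} - \sin{\left(2 x \right)} + 3 \cos{\left(2 x \right)}}{6}; value = \frac{\sin{\left(4 \right)}}{6} + \frac{\sin{\left(1 \right)}}{6} + \frac{\cos{\left(1 \right)}}{3} - \frac{7 \cos{\left(4 \right)}}{6}

A first test for any F(x): its x-derivative must equal f(x) identically.
F(x) = - \frac{2 x \cos{\left(2 x \right)} - \sin{\left(2 x \right)} + 3 \cos{\left(2 x \right)}}{6} is an antiderivative of f.
Check: d/dx[- \frac{2 x \cos{\left(2 x \right)} - \sin{\left(2 x \right)} + 3 \cos{\left(2 x \right)}}{6}] = \frac{2 x \sin{\left(2 x \right)}}{3} + \sin{\left(2 x \right)}, which equals f(x).
F(2) = \frac{\sin{\left(4 \right)}}{6} - \frac{7 \cos{\left(4 \right)}}{6}; F(-1/2) = - \frac{\cos{\left(1 \right)}}{3} - \frac{\sin{\left(1 \right)}}{6}.
Integral = F(2) - F(-1/2) = \frac{\sin{\left(4 \right)}}{6} + \frac{\sin{\left(1 \right)}}{6} + \frac{\cos{\left(1 \right)}}{3} - \frac{7 \cos{\left(4 \right)}}{6}.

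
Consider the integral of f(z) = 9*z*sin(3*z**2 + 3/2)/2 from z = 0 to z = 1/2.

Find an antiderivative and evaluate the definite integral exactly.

The substitution u = 3*z**2 + 3/2 works: f is exactly (dF/du)*(du/dz) for that inner function.
F(z) = -3*cos(3*z**2 + 3/2)/4 is an antiderivative of f.
Check: d/dz[-3*cos(3*z**2 + 3/2)/4] = 9*z*sin(3*z**2 + 3/2)/2 = f(z).
F(1/2) = -3*cos(9/4)/4; F(0) = -3*cos(3/2)/4.
Integral = F(1/2) - F(0) = 3*cos(3/2)/4 - 3*cos(9/4)/4.

Antiderivative: F(z) = -3*cos(3*z**2 + 3/2)/4; value = 3*cos(3/2)/4 - 3*cos(9/4)/4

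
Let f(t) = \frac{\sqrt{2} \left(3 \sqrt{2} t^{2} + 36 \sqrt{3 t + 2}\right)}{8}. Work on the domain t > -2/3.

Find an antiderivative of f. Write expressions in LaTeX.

Whatever form F(t) takes, F'(t) = f(t) is non-negotiable.
Check: d/dt[\frac{\sqrt{2} \left(\sqrt{2} t^{3} + 24 t \sqrt{3 t + 2} + 16 \sqrt{3 t + 2} + 3 \sqrt{2}\right)}{8}] = \frac{3 t^{2} \sqrt{3 t + 2} + 54 \sqrt{2} t + 36 \sqrt{2}}{4 \sqrt{3 t + 2}}, which equals f(t).

An antiderivative is F(t) = \frac{\sqrt{2} \left(\sqrt{2} t^{3} + 24 t \sqrt{3 t + 2} + 16 \sqrt{3 t + 2} + 3 \sqrt{2}\right)}{8}.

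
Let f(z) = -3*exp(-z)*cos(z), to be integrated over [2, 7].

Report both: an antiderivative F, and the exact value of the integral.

Antiderivative: F(z) = -3*exp(-z)*sin(z)/2 + 3*exp(-z)*cos(z)/2; value = -3*exp(-7)*sin(7)/2 + 3*exp(-7)*cos(7)/2 - 3*exp(-2)*cos(2)/2 + 3*exp(-2)*sin(2)/2

A candidate is checked by its d/dz: the result must match f(z).
F(z) = -3*exp(-z)*sin(z)/2 + 3*exp(-z)*cos(z)/2 is an antiderivative of f.
Check: d/dz[-3*exp(-z)*sin(z)/2 + 3*exp(-z)*cos(z)/2] = -3*exp(-z)*cos(z) = f(z).
F(7) = -3*exp(-7)*sin(7)/2 + 3*exp(-7)*cos(7)/2; F(2) = -3*exp(-2)*sin(2)/2 + 3*exp(-2)*cos(2)/2.
Integral = F(7) - F(2) = -3*exp(-7)*sin(7)/2 + 3*exp(-7)*cos(7)/2 - 3*exp(-2)*cos(2)/2 + 3*exp(-2)*sin(2)/2.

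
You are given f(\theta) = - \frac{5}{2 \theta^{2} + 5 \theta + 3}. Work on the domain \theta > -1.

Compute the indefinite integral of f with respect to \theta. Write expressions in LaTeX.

F(\theta) = - 5 \log{\left(\theta + 1 \right)} + 5 \log{\left(\theta + \frac{3}{2} \right)} + C

Factor the denominator (\left(\theta + 1\right) \left(2 \theta + 3\right)) and decompose: f = \frac{10}{2 \theta + 3} - \frac{5}{\theta + 1}; each piece integrates to a log, atan, or power term.
Check: d/d\theta[- 5 \log{\left(\theta + 1 \right)} + 5 \log{\left(\theta + \frac{3}{2} \right)}] = - \frac{5}{2 \theta^{2} + 5 \theta + 3} = f(\theta).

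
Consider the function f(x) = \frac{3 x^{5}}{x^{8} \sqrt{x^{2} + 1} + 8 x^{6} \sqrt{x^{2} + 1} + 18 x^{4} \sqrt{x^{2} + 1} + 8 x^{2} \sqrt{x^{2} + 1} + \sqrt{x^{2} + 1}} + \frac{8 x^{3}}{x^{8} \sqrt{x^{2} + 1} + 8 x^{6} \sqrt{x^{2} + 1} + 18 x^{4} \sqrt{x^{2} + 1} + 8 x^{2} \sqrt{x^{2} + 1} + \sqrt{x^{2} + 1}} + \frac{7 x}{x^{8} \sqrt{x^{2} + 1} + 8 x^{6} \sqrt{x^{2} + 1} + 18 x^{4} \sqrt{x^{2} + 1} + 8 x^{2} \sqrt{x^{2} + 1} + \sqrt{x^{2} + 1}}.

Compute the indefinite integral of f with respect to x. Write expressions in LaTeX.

F(x) = - \frac{\sqrt{x^{2} + 1}}{x^{4} + 4 x^{2} + 1} + C

f has the shape u'v + uv' for u = - \sqrt{x^{2} + 1} and v = \frac{1}{x^{4} + 4 x^{2} + 1} — it is the derivative of the product u*v.
Check: d/dx[- \frac{\sqrt{x^{2} + 1}}{x^{4} + 4 x^{2} + 1}] = \frac{3 x^{5} + 8 x^{3} + 7 x}{x^{8} \sqrt{x^{2} + 1} + 8 x^{6} \sqrt{x^{2} + 1} + 18 x^{4} \sqrt{x^{2} + 1} + 8 x^{2} \sqrt{x^{2} + 1} + \sqrt{x^{2} + 1}}, which equals f(x).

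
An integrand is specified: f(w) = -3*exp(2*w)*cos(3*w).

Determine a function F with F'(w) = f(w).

An antiderivative is F(w) = -9*exp(2*w)*sin(3*w)/13 - 6*exp(2*w)*cos(3*w)/13.

Check any antiderivative F(w) by computing F'(w) and comparing it with f(w).
Check: d/dw[-9*exp(2*w)*sin(3*w)/13 - 6*exp(2*w)*cos(3*w)/13] = -3*exp(2*w)*cos(3*w) = f(w).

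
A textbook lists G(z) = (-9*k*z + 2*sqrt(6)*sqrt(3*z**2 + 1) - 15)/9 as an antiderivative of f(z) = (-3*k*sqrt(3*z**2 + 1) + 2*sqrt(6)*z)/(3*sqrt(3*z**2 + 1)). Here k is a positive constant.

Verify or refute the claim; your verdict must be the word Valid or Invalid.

d/dz[G] = (-3*k*sqrt(3*z**2 + 1) + 2*sqrt(6)*z)/(3*sqrt(3*z**2 + 1))
This equals f(z) exactly, so the claim holds.

Valid. The derivative of G reproduces f.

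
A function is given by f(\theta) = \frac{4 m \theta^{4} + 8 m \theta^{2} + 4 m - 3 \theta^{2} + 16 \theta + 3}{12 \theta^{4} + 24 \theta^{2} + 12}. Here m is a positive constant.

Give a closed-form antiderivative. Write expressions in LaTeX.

Any candidate F(\theta) must reproduce f(\theta) exactly when differentiated.
Check: d/d\theta[\frac{4 m \theta^{3} + 4 m \theta + 3 \theta - 8}{12 \left(\theta^{2} + 1\right)}] = \frac{4 m \theta^{4} + 8 m \theta^{2} + 4 m - 3 \theta^{2} + 16 \theta + 3}{12 \theta^{4} + 24 \theta^{2} + 12} = f(\theta).

An antiderivative is F(\theta) = \frac{4 m \theta^{3} + 4 m \theta + 3 \theta - 8}{12 \left(\theta^{2} + 1\right)}.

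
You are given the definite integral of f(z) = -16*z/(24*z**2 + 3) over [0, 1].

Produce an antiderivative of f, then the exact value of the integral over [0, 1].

f matches the chain-rule pattern g'(h)*h' with inner function h(z) = 4*z**2 + 1/2; substituting u = h(z) collapses the integral.
F(z) = -log(4*z**2 + 1/2)/3 is an antiderivative of f.
Check: d/dz[-log(4*z**2 + 1/2)/3] = -16*z/(24*z**2 + 3) = f(z).
F(1) = -log(9/2)/3; F(0) = log(2)/3.
Integral = F(1) - F(0) = -log(9/2)/3 - log(2)/3.

Antiderivative: F(z) = -log(4*z**2 + 1/2)/3; value = -log(9/2)/3 - log(2)/3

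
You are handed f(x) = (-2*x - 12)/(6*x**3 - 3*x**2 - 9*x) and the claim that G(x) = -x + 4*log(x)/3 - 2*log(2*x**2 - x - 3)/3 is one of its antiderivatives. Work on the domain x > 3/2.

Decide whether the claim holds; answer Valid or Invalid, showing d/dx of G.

Invalid: d/dx[G] - f = -1, which is not 0.

d/dx[G] = (-6*x**3 + 3*x**2 + 7*x - 12)/(6*x**3 - 3*x**2 - 9*x)
d/dx[G] - f(x) = -1 != 0.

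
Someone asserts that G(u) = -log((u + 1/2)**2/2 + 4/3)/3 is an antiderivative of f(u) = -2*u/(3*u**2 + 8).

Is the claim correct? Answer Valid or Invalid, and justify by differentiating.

d/du[G] = (-8*u - 4)/(12*u**2 + 12*u + 35)
d/du[G] - f(u) = (12*u**2 + 6*u - 32)/(36*u**4 + 36*u**3 + 201*u**2 + 96*u + 280) != 0.

Invalid: d/du[G] - f = (12*u**2 + 6*u - 32)/(36*u**4 + 36*u**3 + 201*u**2 + 96*u + 280), which is not 0.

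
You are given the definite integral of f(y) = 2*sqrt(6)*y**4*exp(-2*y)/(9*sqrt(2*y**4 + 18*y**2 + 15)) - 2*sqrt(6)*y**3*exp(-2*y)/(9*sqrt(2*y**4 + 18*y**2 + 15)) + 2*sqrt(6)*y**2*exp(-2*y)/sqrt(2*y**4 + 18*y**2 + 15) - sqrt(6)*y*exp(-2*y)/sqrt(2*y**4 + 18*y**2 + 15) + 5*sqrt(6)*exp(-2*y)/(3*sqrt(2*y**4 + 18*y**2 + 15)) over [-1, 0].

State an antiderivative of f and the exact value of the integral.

Recognize the product-rule pattern: f = u'v + uv' with u = -sqrt(y**4/3 + 3*y**2 + 5/2)/3, v = exp(-2*y), so integration by parts undoes it.
F(y) = -sqrt(6)*sqrt(2*y**4 + 18*y**2 + 15)*exp(-2*y)/18 is an antiderivative of f.
Check: d/dy[-sqrt(6)*sqrt(2*y**4 + 18*y**2 + 15)*exp(-2*y)/18] = (2*sqrt(6)*y**4 - 2*sqrt(6)*y**3 + 18*sqrt(6)*y**2 - 9*sqrt(6)*y + 15*sqrt(6))*exp(-2*y)/(9*sqrt(2*y**4 + 18*y**2 + 15)), which equals f(y).
F(0) = -sqrt(10)/6; F(-1) = -sqrt(210)*exp(2)/18.
Integral = F(0) - F(-1) = -sqrt(10)/6 + sqrt(210)*exp(2)/18.

Antiderivative: F(y) = -sqrt(6)*sqrt(2*y**4 + 18*y**2 + 15)*exp(-2*y)/18; value = -sqrt(10)/6 + sqrt(210)*exp(2)/18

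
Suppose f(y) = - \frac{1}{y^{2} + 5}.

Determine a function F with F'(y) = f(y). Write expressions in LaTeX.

An antiderivative is F(y) = - \frac{\sqrt{5} \operatorname{atan}{\left(\frac{\sqrt{5} y}{5} \right)}}{5}.

Recover f(y) by differentiating a candidate F(y); any mismatch rules it out.
Check: d/dy[- \frac{\sqrt{5} \operatorname{atan}{\left(\frac{\sqrt{5} y}{5} \right)}}{5}] = - \frac{1}{y^{2} + 5} = f(y).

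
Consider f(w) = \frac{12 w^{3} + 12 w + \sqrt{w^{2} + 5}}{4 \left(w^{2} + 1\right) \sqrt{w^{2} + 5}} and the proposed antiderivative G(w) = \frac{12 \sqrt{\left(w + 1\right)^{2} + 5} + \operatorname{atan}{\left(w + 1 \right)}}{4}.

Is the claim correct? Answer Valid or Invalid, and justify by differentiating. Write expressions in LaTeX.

Invalid: d/dw[G] - f = \frac{12 w^{5} \sqrt{w^{2} + 5} - 12 w^{5} \sqrt{w^{2} + 2 w + 6} + 36 w^{4} \sqrt{w^{2} + 5} - 24 w^{4} \sqrt{w^{2} + 2 w + 6} + 60 w^{3} \sqrt{w^{2} + 5} - 36 w^{3} \sqrt{w^{2} + 2 w + 6} + 60 w^{2} \sqrt{w^{2} + 5} - 24 w^{2} \sqrt{w^{2} + 2 w + 6} - 2 w \sqrt{w^{2} + 5} \sqrt{w^{2} + 2 w + 6} + 48 w \sqrt{w^{2} + 5} - 24 w \sqrt{w^{2} + 2 w + 6} - \sqrt{w^{2} + 5} \sqrt{w^{2} + 2 w + 6} + 24 \sqrt{w^{2} + 5}}{4 w^{4} \sqrt{w^{2} + 5} \sqrt{w^{2} + 2 w + 6} + 8 w^{3} \sqrt{w^{2} + 5} \sqrt{w^{2} + 2 w + 6} + 12 w^{2} \sqrt{w^{2} + 5} \sqrt{w^{2} + 2 w + 6} + 8 w \sqrt{w^{2} + 5} \sqrt{w^{2} + 2 w + 6} + 8 \sqrt{w^{2} + 5} \sqrt{w^{2} + 2 w + 6}}, which is not 0.

d/dw[G] = \frac{12 w^{3} + 36 w^{2} + 48 w + \sqrt{w^{2} + 2 w + 6} + 24}{4 w^{2} \sqrt{w^{2} + 2 w + 6} + 8 w \sqrt{w^{2} + 2 w + 6} + 8 \sqrt{w^{2} + 2 w + 6}}
d/dw[G] - f(w) = \frac{12 w^{5} \sqrt{w^{2} + 5} - 12 w^{5} \sqrt{w^{2} + 2 w + 6} + 36 w^{4} \sqrt{w^{2} + 5} - 24 w^{4} \sqrt{w^{2} + 2 w + 6} + 60 w^{3} \sqrt{w^{2} + 5} - 36 w^{3} \sqrt{w^{2} + 2 w + 6} + 60 w^{2} \sqrt{w^{2} + 5} - 24 w^{2} \sqrt{w^{2} + 2 w + 6} - 2 w \sqrt{w^{2} + 5} \sqrt{w^{2} + 2 w + 6} + 48 w \sqrt{w^{2} + 5} - 24 w \sqrt{w^{2} + 2 w + 6} - \sqrt{w^{2} + 5} \sqrt{w^{2} + 2 w + 6} + 24 \sqrt{w^{2} + 5}}{4 w^{4} \sqrt{w^{2} + 5} \sqrt{w^{2} + 2 w + 6} + 8 w^{3} \sqrt{w^{2} + 5} \sqrt{w^{2} + 2 w + 6} + 12 w^{2} \sqrt{w^{2} + 5} \sqrt{w^{2} + 2 w + 6} + 8 w \sqrt{w^{2} + 5} \sqrt{w^{2} + 2 w + 6} + 8 \sqrt{w^{2} + 5} \sqrt{w^{2} + 2 w + 6}} != 0.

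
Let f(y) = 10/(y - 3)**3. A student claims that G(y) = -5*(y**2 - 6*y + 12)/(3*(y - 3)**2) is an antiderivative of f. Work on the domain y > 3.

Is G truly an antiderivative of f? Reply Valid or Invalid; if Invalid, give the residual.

d/dy[G] = 10/(y**3 - 9*y**2 + 27*y - 27)
This equals f(y) exactly, so the claim holds.

Valid. The derivative of G reproduces f.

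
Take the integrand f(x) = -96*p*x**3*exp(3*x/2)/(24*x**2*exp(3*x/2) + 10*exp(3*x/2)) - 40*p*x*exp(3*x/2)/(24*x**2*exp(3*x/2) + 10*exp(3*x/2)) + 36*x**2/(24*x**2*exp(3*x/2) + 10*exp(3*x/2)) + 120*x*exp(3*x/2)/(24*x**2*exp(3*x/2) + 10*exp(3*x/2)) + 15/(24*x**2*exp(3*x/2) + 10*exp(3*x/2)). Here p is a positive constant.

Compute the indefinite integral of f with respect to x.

The integrand splits into summands that can be handled one at a time.
Check: d/dx[-(4*p*x**2*exp(3*x/2) - 5*exp(3*x/2)*log(4*x**2 + 5/3) + 2)*exp(-3*x/2)/2] = (-96*p*x**3*exp(3*x/2) - 40*p*x*exp(3*x/2) + 36*x**2 + 120*x*exp(3*x/2) + 15)/(24*x**2*exp(3*x/2) + 10*exp(3*x/2)), which equals f(x).

F(x) = -(4*p*x**2*exp(3*x/2) - 5*exp(3*x/2)*log(4*x**2 + 5/3) + 2)*exp(-3*x/2)/2 + C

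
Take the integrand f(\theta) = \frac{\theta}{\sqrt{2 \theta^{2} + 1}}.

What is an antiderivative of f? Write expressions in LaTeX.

An antiderivative is F(\theta) = \frac{\sqrt{2 \theta^{2} + 1}}{2}.

The substitution u = 2 \theta^{2} + 1 works: f is exactly (dF/du)*(du/d\theta) for that inner function.
Check: d/d\theta[\frac{\sqrt{2 \theta^{2} + 1}}{2}] = \frac{\theta}{\sqrt{2 \theta^{2} + 1}} = f(\theta).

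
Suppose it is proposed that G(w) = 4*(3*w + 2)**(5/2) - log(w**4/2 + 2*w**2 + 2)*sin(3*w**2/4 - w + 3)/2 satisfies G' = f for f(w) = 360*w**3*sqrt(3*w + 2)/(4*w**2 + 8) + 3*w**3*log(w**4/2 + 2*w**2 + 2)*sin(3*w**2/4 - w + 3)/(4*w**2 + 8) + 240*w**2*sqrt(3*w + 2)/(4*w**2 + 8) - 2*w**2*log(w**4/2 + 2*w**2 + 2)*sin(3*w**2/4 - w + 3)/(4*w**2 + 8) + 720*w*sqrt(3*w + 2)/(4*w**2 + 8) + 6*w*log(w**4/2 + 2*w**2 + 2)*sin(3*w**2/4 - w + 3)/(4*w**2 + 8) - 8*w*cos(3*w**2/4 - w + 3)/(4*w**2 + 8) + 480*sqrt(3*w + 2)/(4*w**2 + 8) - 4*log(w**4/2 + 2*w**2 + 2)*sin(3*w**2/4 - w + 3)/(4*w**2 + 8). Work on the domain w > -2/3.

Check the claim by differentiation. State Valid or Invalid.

d/dw[G] = (360*w**3*sqrt(3*w + 2) - 3*w**3*log(w**4/2 + 2*w**2 + 2)*cos(3*w**2/4 - w + 3) + 240*w**2*sqrt(3*w + 2) + 2*w**2*log(w**4/2 + 2*w**2 + 2)*cos(3*w**2/4 - w + 3) + 720*w*sqrt(3*w + 2) - 6*w*log(w**4/2 + 2*w**2 + 2)*cos(3*w**2/4 - w + 3) - 8*w*sin(3*w**2/4 - w + 3) + 480*sqrt(3*w + 2) + 4*log(w**4/2 + 2*w**2 + 2)*cos(3*w**2/4 - w + 3))/(4*w**2 + 8)
d/dw[G] - f(w) = (-3*w**3*log(w**4/2 + 2*w**2 + 2)*sin(3*w**2/4 - w + 3) - 3*w**3*log(w**4/2 + 2*w**2 + 2)*cos(3*w**2/4 - w + 3) + 2*w**2*log(w**4/2 + 2*w**2 + 2)*sin(3*w**2/4 - w + 3) + 2*w**2*log(w**4/2 + 2*w**2 + 2)*cos(3*w**2/4 - w + 3) - 6*w*log(w**4/2 + 2*w**2 + 2)*sin(3*w**2/4 - w + 3) - 6*w*log(w**4/2 + 2*w**2 + 2)*cos(3*w**2/4 - w + 3) - 8*w*sin(3*w**2/4 - w + 3) + 8*w*cos(3*w**2/4 - w + 3) + 4*log(w**4/2 + 2*w**2 + 2)*sin(3*w**2/4 - w + 3) + 4*log(w**4/2 + 2*w**2 + 2)*cos(3*w**2/4 - w + 3))/(4*w**2 + 8) != 0.

Invalid: d/dw[G] - f = (-3*w**3*log(w**4/2 + 2*w**2 + 2)*sin(3*w**2/4 - w + 3) - 3*w**3*log(w**4/2 + 2*w**2 + 2)*cos(3*w**2/4 - w + 3) + 2*w**2*log(w**4/2 + 2*w**2 + 2)*sin(3*w**2/4 - w + 3) + 2*w**2*log(w**4/2 + 2*w**2 + 2)*cos(3*w**2/4 - w + 3) - 6*w*log(w**4/2 + 2*w**2 + 2)*sin(3*w**2/4 - w + 3) - 6*w*log(w**4/2 + 2*w**2 + 2)*cos(3*w**2/4 - w + 3) - 8*w*sin(3*w**2/4 - w + 3) + 8*w*cos(3*w**2/4 - w + 3) + 4*log(w**4/2 + 2*w**2 + 2)*sin(3*w**2/4 - w + 3) + 4*log(w**4/2 + 2*w**2 + 2)*cos(3*w**2/4 - w + 3))/(4*w**2 + 8), which is not 0.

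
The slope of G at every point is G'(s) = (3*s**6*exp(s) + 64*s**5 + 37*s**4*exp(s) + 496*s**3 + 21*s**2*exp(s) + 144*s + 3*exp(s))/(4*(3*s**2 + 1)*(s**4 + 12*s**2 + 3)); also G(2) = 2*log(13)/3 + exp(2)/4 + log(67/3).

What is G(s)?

G(s) = exp(s)/4 + 2*log(3*s**2 + 1)/3 + log(s**4/3 + 4*s**2 + 1)

For G(s) to be correct, d/ds[G] must agree with the stated G'(s) identically.
A general antiderivative is exp(s)/4 + 2*log(3*s**2 + 1)/3 + log(s**4/3 + 4*s**2 + 1) + C.
The condition gives C = 2*log(13)/3 + exp(2)/4 + log(67/3) - (2*log(13)/3 + exp(2)/4 + log(67/3)) = 0.
So G(s) = exp(s)/4 + 2*log(3*s**2 + 1)/3 + log(s**4/3 + 4*s**2 + 1).
Check: d/ds[exp(s)/4 + 2*log(3*s**2 + 1)/3 + log(s**4/3 + 4*s**2 + 1)] = (3*s**6*exp(s) + 64*s**5 + 37*s**4*exp(s) + 496*s**3 + 21*s**2*exp(s) + 144*s + 3*exp(s))/(12*s**6 + 148*s**4 + 84*s**2 + 12), which equals G'(s).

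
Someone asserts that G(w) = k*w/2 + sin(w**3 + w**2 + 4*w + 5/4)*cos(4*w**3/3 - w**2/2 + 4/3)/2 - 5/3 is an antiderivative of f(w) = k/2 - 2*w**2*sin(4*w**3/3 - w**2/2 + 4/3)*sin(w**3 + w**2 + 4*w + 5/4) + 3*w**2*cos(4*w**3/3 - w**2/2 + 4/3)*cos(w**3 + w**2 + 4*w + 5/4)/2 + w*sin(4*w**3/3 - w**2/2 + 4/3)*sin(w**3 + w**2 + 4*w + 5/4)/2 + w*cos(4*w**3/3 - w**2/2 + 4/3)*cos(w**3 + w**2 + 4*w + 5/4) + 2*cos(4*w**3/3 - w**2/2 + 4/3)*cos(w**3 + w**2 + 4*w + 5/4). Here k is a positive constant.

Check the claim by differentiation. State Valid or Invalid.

d/dw[G] = k/2 - 2*w**2*sin(4*w**3/3 - w**2/2 + 4/3)*sin(w**3 + w**2 + 4*w + 5/4) + 3*w**2*cos(4*w**3/3 - w**2/2 + 4/3)*cos(w**3 + w**2 + 4*w + 5/4)/2 + w*sin(4*w**3/3 - w**2/2 + 4/3)*sin(w**3 + w**2 + 4*w + 5/4)/2 + w*cos(4*w**3/3 - w**2/2 + 4/3)*cos(w**3 + w**2 + 4*w + 5/4) + 2*cos(4*w**3/3 - w**2/2 + 4/3)*cos(w**3 + w**2 + 4*w + 5/4)
This equals f(w) exactly, so the claim holds.

Valid - differentiating G returns exactly f.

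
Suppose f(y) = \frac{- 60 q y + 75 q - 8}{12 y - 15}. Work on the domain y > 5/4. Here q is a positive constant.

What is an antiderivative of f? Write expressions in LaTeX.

A candidate is checked by its d/dy: the result must match f(y).
Check: d/dy[- 5 q y - \frac{2 \log{\left(4 y - 5 \right)}}{3}] = \frac{- 60 q y + 75 q - 8}{12 y - 15} = f(y).

An antiderivative is F(y) = - 5 q y - \frac{2 \log{\left(4 y - 5 \right)}}{3}.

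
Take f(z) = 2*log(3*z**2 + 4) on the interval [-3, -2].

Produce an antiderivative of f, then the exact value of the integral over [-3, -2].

Antiderivative: F(z) = 2*z*log(3*z**2 + 4) - 4*z + 8*sqrt(3)*atan(sqrt(3)*z/2)/3; value = -4*log(16) - 8*sqrt(3)*pi/9 - 4 + 8*sqrt(3)*atan(3*sqrt(3)/2)/3 + 6*log(31)

A first test for any F(z): its z-derivative must equal f(z) identically.
F(z) = 2*z*log(3*z**2 + 4) - 4*z + 8*sqrt(3)*atan(sqrt(3)*z/2)/3 is an antiderivative of f.
Check: d/dz[2*z*log(3*z**2 + 4) - 4*z + 8*sqrt(3)*atan(sqrt(3)*z/2)/3] = 2*log(3*z**2 + 4) = f(z).
F(-2) = -4*log(16) - 8*sqrt(3)*pi/9 + 8; F(-3) = -6*log(31) - 8*sqrt(3)*atan(3*sqrt(3)/2)/3 + 12.
Integral = F(-2) - F(-3) = -4*log(16) - 8*sqrt(3)*pi/9 - 4 + 8*sqrt(3)*atan(3*sqrt(3)/2)/3 + 6*log(31).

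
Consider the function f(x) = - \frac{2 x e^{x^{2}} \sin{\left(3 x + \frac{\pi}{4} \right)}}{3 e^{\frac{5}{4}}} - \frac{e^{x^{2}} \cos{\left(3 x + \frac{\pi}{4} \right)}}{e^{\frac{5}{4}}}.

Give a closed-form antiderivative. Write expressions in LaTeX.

Recognize the product-rule pattern: f = u'v + uv' with u = - \frac{e^{x^{2} - \frac{5}{4}}}{3}, v = \sin{\left(3 x + \frac{\pi}{4} \right)}, so integration by parts undoes it.
Check: d/dx[- \frac{e^{x^{2}} \sin{\left(3 x + \frac{\pi}{4} \right)}}{3 e^{\frac{5}{4}}}] = \frac{- 2 x e^{x^{2}} \sin{\left(3 x + \frac{\pi}{4} \right)} - 3 e^{x^{2}} \cos{\left(3 x + \frac{\pi}{4} \right)}}{3 e^{\frac{5}{4}}}, which equals f(x).

An antiderivative is F(x) = - \frac{e^{x^{2}} \sin{\left(3 x + \frac{\pi}{4} \right)}}{3 e^{\frac{5}{4}}}.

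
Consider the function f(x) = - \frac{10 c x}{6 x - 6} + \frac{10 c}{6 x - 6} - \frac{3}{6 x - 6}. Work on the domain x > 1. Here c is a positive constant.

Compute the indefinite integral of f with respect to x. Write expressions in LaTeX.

F(x) = - \frac{10 c x + 3 \log{\left(4 x - 4 \right)}}{6} + C

Integrate term by term and add the pieces.
Check: d/dx[- \frac{10 c x + 3 \log{\left(4 x - 4 \right)}}{6}] = \frac{- 10 c x + 10 c - 3}{6 x - 6}, which equals f(x).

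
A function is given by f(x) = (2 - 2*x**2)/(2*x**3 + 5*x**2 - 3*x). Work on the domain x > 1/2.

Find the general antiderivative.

The denominator factors as x*(x + 3)*(2*x - 1); partial fractions split f into directly integrable pieces: 6/(7*(2*x - 1)) - 16/(21*(x + 3)) - 2/(3*x).
Check: d/dx[-(14*log(x) - 9*log(x - 1/2) + 16*log(x + 3))/21] = (2 - 2*x**2)/(2*x**3 + 5*x**2 - 3*x) = f(x).

F(x) = -(14*log(x) - 9*log(x - 1/2) + 16*log(x + 3))/21 + C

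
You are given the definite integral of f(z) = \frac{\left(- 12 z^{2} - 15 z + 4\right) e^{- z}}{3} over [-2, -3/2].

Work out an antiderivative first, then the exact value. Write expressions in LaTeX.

Antiderivative: F(z) = \frac{\left(12 z^{2} + 39 z + 35\right) e^{- z}}{3}; value = - \frac{5 e^{2}}{3} + \frac{7 e^{\frac{3}{2}}}{6}

Recognize the product-rule pattern: f = u'v + uv' with u = 4 z^{2} + 13 z + \frac{35}{3}, v = e^{- z}, so integration by parts undoes it.
F(z) = \frac{\left(12 z^{2} + 39 z + 35\right) e^{- z}}{3} is an antiderivative of f.
Check: d/dz[\frac{\left(12 z^{2} + 39 z + 35\right) e^{- z}}{3}] = \frac{\left(- 12 z^{2} - 15 z + 4\right) e^{- z}}{3} = f(z).
F(-3/2) = \frac{7 e^{\frac{3}{2}}}{6}; F(-2) = \frac{5 e^{2}}{3}.
Integral = F(-3/2) - F(-2) = - \frac{5 e^{2}}{3} + \frac{7 e^{\frac{3}{2}}}{6}.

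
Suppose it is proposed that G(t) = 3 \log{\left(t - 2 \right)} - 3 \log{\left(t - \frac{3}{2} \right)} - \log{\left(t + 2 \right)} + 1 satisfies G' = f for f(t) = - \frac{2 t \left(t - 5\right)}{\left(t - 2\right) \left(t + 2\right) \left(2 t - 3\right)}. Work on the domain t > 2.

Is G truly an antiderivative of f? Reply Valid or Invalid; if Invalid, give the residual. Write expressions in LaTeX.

Valid - the claim checks out under differentiation.

d/dt[G] = \frac{- 2 t^{2} + 10 t}{2 t^{3} - 3 t^{2} - 8 t + 12}
This equals f(t) exactly, so the claim holds.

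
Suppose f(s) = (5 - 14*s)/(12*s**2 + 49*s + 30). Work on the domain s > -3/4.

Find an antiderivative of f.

An antiderivative is F(s) = -5*log(3*s/2 + 5)/3 + log(4*s + 3)/2.

An antiderivative F(s) passes only if d/ds[F] lands on f(s) exactly.
Check: d/ds[-5*log(3*s/2 + 5)/3 + log(4*s + 3)/2] = (5 - 14*s)/(12*s**2 + 49*s + 30) = f(s).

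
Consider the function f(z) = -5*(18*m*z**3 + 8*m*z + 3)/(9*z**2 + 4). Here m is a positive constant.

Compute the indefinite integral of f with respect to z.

F(z) = 5*(-2*m*z**2 - atan(3*z/2))/2 + C

A first test for any F(z): its z-derivative must equal f(z) identically.
Check: d/dz[5*(-2*m*z**2 - atan(3*z/2))/2] = (-90*m*z**3 - 40*m*z - 15)/(9*z**2 + 4), which equals f(z).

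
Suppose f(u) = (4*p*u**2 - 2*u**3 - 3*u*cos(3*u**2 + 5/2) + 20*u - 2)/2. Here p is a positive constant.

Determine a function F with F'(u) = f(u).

Differentiate the proposed F(u) back; it has to land on f(u) exactly.
Check: d/du[(8*p*u**3 - 3*u**4 + 60*u**2 - 12*u - 3*sin(3*u**2 + 5/2))/12] = 2*p*u**2 - u**3 - 3*u*cos(3*u**2 + 5/2)/2 + 10*u - 1, which equals f(u).

An antiderivative is F(u) = (8*p*u**3 - 3*u**4 + 60*u**2 - 12*u - 3*sin(3*u**2 + 5/2))/12.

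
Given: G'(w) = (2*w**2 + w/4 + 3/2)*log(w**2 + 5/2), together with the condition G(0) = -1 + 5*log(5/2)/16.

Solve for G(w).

G(w) = 2*w**3*log(w**2 + 5/2)/3 - 4*w**3/9 + w**2*log(w**2 + 5/2)/8 - w**2/8 + 3*w*log(w**2 + 5/2)/2 + w/3 + 5*log(w**2 + 5/2)/16 - sqrt(10)*atan(sqrt(10)*w/5)/6 - 1

The proposed G(w) is checked by its d/dw: the result must match the given G'(w).
A general antiderivative is -4*w**3/9 - w**2/8 + w/3 + (2*w**3/3 + w**2/8 + 3*w/2)*log(w**2 + 5/2) + 5*log(w**2 + 5/2)/16 - sqrt(10)*atan(sqrt(10)*w/5)/6 + C.
The condition gives C = -1 + 5*log(5/2)/16 - (5*log(5/2)/16) = -1.
So G(w) = 2*w**3*log(w**2 + 5/2)/3 - 4*w**3/9 + w**2*log(w**2 + 5/2)/8 - w**2/8 + 3*w*log(w**2 + 5/2)/2 + w/3 + 5*log(w**2 + 5/2)/16 - sqrt(10)*atan(sqrt(10)*w/5)/6 - 1.
Check: d/dw[2*w**3*log(w**2 + 5/2)/3 - 4*w**3/9 + w**2*log(w**2 + 5/2)/8 - w**2/8 + 3*w*log(w**2 + 5/2)/2 + w/3 + 5*log(w**2 + 5/2)/16 - sqrt(10)*atan(sqrt(10)*w/5)/6 - 1] = 2*w**2*log(w**2 + 5/2) + w*log(w**2 + 5/2)/4 + 3*log(w**2 + 5/2)/2, which equals G'(w).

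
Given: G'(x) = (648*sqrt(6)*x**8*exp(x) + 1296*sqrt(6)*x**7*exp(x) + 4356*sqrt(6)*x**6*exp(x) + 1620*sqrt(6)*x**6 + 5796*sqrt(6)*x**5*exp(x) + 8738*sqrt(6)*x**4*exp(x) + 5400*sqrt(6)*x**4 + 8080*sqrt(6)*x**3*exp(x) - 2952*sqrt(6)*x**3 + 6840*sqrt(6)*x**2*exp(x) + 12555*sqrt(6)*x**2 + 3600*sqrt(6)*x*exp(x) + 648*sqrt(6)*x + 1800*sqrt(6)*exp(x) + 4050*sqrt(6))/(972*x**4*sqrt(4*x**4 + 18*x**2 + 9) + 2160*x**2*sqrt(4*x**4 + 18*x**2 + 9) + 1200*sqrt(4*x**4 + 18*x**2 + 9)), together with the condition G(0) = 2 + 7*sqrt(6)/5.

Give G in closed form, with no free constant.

G'(x) has the shape u'v + uv' for u = 3*sqrt(2*x**4/3 + 3*x**2 + 3/2) and v = (5*x/4 + 1)/(3*x**2/2 + 5/3) + exp(x)/3 — it is the derivative of the product u*v.
A general antiderivative is 3*((5*x/4 + 1)/(3*x**2/2 + 5/3) + exp(x)/3)*sqrt(2*x**4/3 + 3*x**2 + 3/2) + C.
The condition gives C = 2 + 7*sqrt(6)/5 - (7*sqrt(6)/5) = 2.
So G(x) = (18*sqrt(6)*x**2*sqrt(4*x**4 + 18*x**2 + 9)*exp(x) + 216*x**2 + 45*sqrt(6)*x*sqrt(4*x**4 + 18*x**2 + 9) + 20*sqrt(6)*sqrt(4*x**4 + 18*x**2 + 9)*exp(x) + 36*sqrt(6)*sqrt(4*x**4 + 18*x**2 + 9) + 240)/(12*(9*x**2 + 10)).
Check: d/dx[(18*sqrt(6)*x**2*sqrt(4*x**4 + 18*x**2 + 9)*exp(x) + 216*x**2 + 45*sqrt(6)*x*sqrt(4*x**4 + 18*x**2 + 9) + 20*sqrt(6)*sqrt(4*x**4 + 18*x**2 + 9)*exp(x) + 36*sqrt(6)*sqrt(4*x**4 + 18*x**2 + 9) + 240)/(12*(9*x**2 + 10))] = (648*sqrt(6)*x**8*exp(x) + 1296*sqrt(6)*x**7*exp(x) + 4356*sqrt(6)*x**6*exp(x) + 1620*sqrt(6)*x**6 + 5796*sqrt(6)*x**5*exp(x) + 8738*sqrt(6)*x**4*exp(x) + 5400*sqrt(6)*x**4 + 8080*sqrt(6)*x**3*exp(x) - 2952*sqrt(6)*x**3 + 6840*sqrt(6)*x**2*exp(x) + 12555*sqrt(6)*x**2 + 3600*sqrt(6)*x*exp(x) + 648*sqrt(6)*x + 1800*sqrt(6)*exp(x) + 4050*sqrt(6))/(972*x**4*sqrt(4*x**4 + 18*x**2 + 9) + 2160*x**2*sqrt(4*x**4 + 18*x**2 + 9) + 1200*sqrt(4*x**4 + 18*x**2 + 9)) = G'(x).

G(x) = (18*sqrt(6)*x**2*sqrt(4*x**4 + 18*x**2 + 9)*exp(x) + 216*x**2 + 45*sqrt(6)*x*sqrt(4*x**4 + 18*x**2 + 9) + 20*sqrt(6)*sqrt(4*x**4 + 18*x**2 + 9)*exp(x) + 36*sqrt(6)*sqrt(4*x**4 + 18*x**2 + 9) + 240)/(12*(9*x**2 + 10))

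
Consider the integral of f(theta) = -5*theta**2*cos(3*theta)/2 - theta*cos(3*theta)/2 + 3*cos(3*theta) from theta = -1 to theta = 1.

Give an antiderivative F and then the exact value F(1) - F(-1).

The integrand splits into summands that can be handled one at a time.
F(theta) = -5*theta**2*sin(3*theta)/6 - theta*sin(3*theta)/6 - 5*theta*cos(3*theta)/9 + 32*sin(3*theta)/27 - cos(3*theta)/18 is an antiderivative of f.
Check: d/dtheta[-5*theta**2*sin(3*theta)/6 - theta*sin(3*theta)/6 - 5*theta*cos(3*theta)/9 + 32*sin(3*theta)/27 - cos(3*theta)/18] = -5*theta**2*cos(3*theta)/2 - theta*cos(3*theta)/2 + 3*cos(3*theta) = f(theta).
F(1) = 5*sin(3)/27 - 11*cos(3)/18; F(-1) = cos(3)/2 - 14*sin(3)/27.
Integral = F(1) - F(-1) = 19*sin(3)/27 - 10*cos(3)/9.

Antiderivative: F(theta) = -5*theta**2*sin(3*theta)/6 - theta*sin(3*theta)/6 - 5*theta*cos(3*theta)/9 + 32*sin(3*theta)/27 - cos(3*theta)/18; value = 19*sin(3)/27 - 10*cos(3)/9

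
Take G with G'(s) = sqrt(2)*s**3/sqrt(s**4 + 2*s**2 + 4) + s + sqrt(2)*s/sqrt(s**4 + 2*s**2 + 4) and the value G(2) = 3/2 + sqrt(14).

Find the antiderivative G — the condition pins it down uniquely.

G(s) = s**2/2 + sqrt(s**4/2 + s**2 + 2) - 1/2

The integrand splits into summands that can be handled one at a time.
A general antiderivative is s**2/2 + sqrt(s**4/2 + s**2 + 2) - 1 + C.
The condition gives C = 3/2 + sqrt(14) - (1 + sqrt(14)) = 1/2.
So G(s) = s**2/2 + sqrt(s**4/2 + s**2 + 2) - 1/2.
Check: d/ds[s**2/2 + sqrt(s**4/2 + s**2 + 2) - 1/2] = (sqrt(2)*s**3 + s*sqrt(s**4 + 2*s**2 + 4) + sqrt(2)*s)/sqrt(s**4 + 2*s**2 + 4), which equals G'(s).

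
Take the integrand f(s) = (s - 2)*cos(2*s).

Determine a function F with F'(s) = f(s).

An antiderivative is F(s) = (2*s*sin(2*s) - 4*sin(2*s) + cos(2*s))/4.

Differentiate the proposed F(s) back; it has to land on f(s) exactly.
Check: d/ds[(2*s*sin(2*s) - 4*sin(2*s) + cos(2*s))/4] = s*cos(2*s) - 2*cos(2*s), which equals f(s).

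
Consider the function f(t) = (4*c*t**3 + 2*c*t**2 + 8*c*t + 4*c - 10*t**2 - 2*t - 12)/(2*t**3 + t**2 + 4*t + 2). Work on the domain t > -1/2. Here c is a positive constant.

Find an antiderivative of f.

Recover f(t) by differentiating a candidate F(t); any mismatch rules it out.
Check: d/dt[2*c*t - 3*log(t + 1/2) - log(t**2 + 2)] = (4*c*t**3 + 2*c*t**2 + 8*c*t + 4*c - 10*t**2 - 2*t - 12)/(2*t**3 + t**2 + 4*t + 2) = f(t).

An antiderivative is F(t) = 2*c*t - 3*log(t + 1/2) - log(t**2 + 2).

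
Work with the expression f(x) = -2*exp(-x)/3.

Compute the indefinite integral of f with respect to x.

A first test for any F(x): its x-derivative must equal f(x) identically.
Check: d/dx[2*exp(-x)/3] = -2*exp(-x)/3 = f(x).

F(x) = 2*exp(-x)/3 + C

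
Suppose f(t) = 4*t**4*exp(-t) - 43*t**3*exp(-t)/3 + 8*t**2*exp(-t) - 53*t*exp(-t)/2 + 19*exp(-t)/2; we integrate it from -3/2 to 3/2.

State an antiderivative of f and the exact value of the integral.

f has the shape u'v + uv' for u = -5*t**3/3 - t**2 + t/2 - (2*t**2 + 3)**2 and v = exp(-t) — it is the derivative of the product u*v.
F(t) = -(5*t**3/3 + t**2 - t/2 + (2*t**2 + 3)**2)*exp(-t) is an antiderivative of f.
Check: d/dt[-(5*t**3/3 + t**2 - t/2 + (2*t**2 + 3)**2)*exp(-t)] = (24*t**4 - 86*t**3 + 48*t**2 - 159*t + 57)*exp(-t)/6, which equals f(t).
F(3/2) = -507*exp(-3/2)/8; F(-3/2) = -429*exp(3/2)/8.
Integral = F(3/2) - F(-3/2) = -507*exp(-3/2)/8 + 429*exp(3/2)/8.

Antiderivative: F(t) = -(5*t**3/3 + t**2 - t/2 + (2*t**2 + 3)**2)*exp(-t); value = -507*exp(-3/2)/8 + 429*exp(3/2)/8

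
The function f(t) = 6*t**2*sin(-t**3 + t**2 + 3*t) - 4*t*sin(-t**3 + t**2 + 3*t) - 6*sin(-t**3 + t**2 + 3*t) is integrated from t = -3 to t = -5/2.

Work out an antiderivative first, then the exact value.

The substitution u = -t**3 + t**2 + 3*t works: f is exactly (dF/du)*(du/dt) for that inner function.
F(t) = 2*cos(-t**3 + t**2 + 3*t) is an antiderivative of f.
Check: d/dt[2*cos(-t**3 + t**2 + 3*t)] = 6*t**2*sin(-t**3 + t**2 + 3*t) - 4*t*sin(-t**3 + t**2 + 3*t) - 6*sin(-t**3 + t**2 + 3*t) = f(t).
F(-5/2) = 2*cos(115/8); F(-3) = 2*cos(27).
Integral = F(-5/2) - F(-3) = 2*cos(115/8) - 2*cos(27).

Antiderivative: F(t) = 2*cos(-t**3 + t**2 + 3*t); value = 2*cos(115/8) - 2*cos(27)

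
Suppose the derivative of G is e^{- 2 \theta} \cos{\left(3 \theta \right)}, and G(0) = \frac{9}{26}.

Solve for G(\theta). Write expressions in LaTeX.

Any candidate G(\theta) must reproduce the stated G'(\theta) exactly.
A general antiderivative is \frac{3 e^{- 2 \theta} \sin{\left(3 \theta \right)}}{13} - \frac{2 e^{- 2 \theta} \cos{\left(3 \theta \right)}}{13} + C.
The condition gives C = \frac{9}{26} - (- \frac{2}{13}) = \frac{1}{2}.
So G(\theta) = \frac{\left(13 e^{2 \theta} + 6 \sin{\left(3 \theta \right)} - 4 \cos{\left(3 \theta \right)}\right) e^{- 2 \theta}}{26}.
Check: d/d\theta[\frac{\left(13 e^{2 \theta} + 6 \sin{\left(3 \theta \right)} - 4 \cos{\left(3 \theta \right)}\right) e^{- 2 \theta}}{26}] = e^{- 2 \theta} \cos{\left(3 \theta \right)} = G'(\theta).

G(\theta) = \frac{\left(13 e^{2 \theta} + 6 \sin{\left(3 \theta \right)} - 4 \cos{\left(3 \theta \right)}\right) e^{- 2 \theta}}{26}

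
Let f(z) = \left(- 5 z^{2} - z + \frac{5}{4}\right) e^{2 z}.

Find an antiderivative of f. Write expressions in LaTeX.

An antiderivative is F(z) = - \frac{\left(2 z - 1\right) \left(10 z - 3\right) e^{2 z}}{8}.

Recognize the product-rule pattern: f = u'v + uv' with u = - \frac{5 z^{2}}{2} + 2 z - \frac{3}{8}, v = e^{2 z}, so integration by parts undoes it.
Check: d/dz[- \frac{\left(2 z - 1\right) \left(10 z - 3\right) e^{2 z}}{8}] = - 5 z^{2} e^{2 z} - z e^{2 z} + \frac{5 e^{2 z}}{4}, which equals f(z).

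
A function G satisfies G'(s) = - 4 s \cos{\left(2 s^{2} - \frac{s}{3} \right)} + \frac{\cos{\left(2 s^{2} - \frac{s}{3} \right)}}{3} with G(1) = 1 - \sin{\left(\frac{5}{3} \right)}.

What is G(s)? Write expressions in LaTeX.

G(s) = 1 - \sin{\left(2 s^{2} - \frac{s}{3} \right)}

G'(s) matches the chain-rule pattern g'(h)*h' with inner function h(s) = 2 s^{2} - \frac{s}{3}; substituting u = h(s) collapses the integral.
A general antiderivative is - \sin{\left(2 s^{2} - \frac{s}{3} \right)} + C.
The condition gives C = 1 - \sin{\left(\frac{5}{3} \right)} - (- \sin{\left(\frac{5}{3} \right)}) = 1.
So G(s) = 1 - \sin{\left(2 s^{2} - \frac{s}{3} \right)}.
Check: d/ds[1 - \sin{\left(2 s^{2} - \frac{s}{3} \right)}] = - 4 s \cos{\left(2 s^{2} - \frac{s}{3} \right)} + \frac{\cos{\left(2 s^{2} - \frac{s}{3} \right)}}{3} = G'(s).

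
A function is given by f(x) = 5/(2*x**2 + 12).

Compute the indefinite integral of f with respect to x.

F(x) = 5*sqrt(6)*atan(sqrt(6)*x/6)/12 + C

Whatever form F(x) takes, F'(x) = f(x) is non-negotiable.
Check: d/dx[5*sqrt(6)*atan(sqrt(6)*x/6)/12] = 5/(2*x**2 + 12) = f(x).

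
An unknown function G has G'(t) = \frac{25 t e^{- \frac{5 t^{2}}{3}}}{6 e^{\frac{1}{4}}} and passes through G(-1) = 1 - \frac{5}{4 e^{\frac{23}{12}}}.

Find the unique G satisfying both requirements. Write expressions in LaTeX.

G(t) = \frac{4 - 5 e^{- \frac{5 t^{2}}{3} - \frac{1}{4}}}{4}

The substitution u = - \frac{5 t^{2}}{3} - \frac{1}{4} works: G'(t) is exactly (dG/du)*(du/dt) for that inner function.
A general antiderivative is - \frac{5 e^{- \frac{5 t^{2}}{3} - \frac{1}{4}}}{4} + C.
The condition gives C = 1 - \frac{5}{4 e^{\frac{23}{12}}} - (- \frac{5}{4 e^{\frac{23}{12}}}) = 1.
So G(t) = \frac{4 - 5 e^{- \frac{5 t^{2}}{3} - \frac{1}{4}}}{4}.
Check: d/dt[\frac{4 - 5 e^{- \frac{5 t^{2}}{3} - \frac{1}{4}}}{4}] = \frac{25 t e^{- \frac{5 t^{2}}{3}}}{6 e^{\frac{1}{4}}} = G'(t).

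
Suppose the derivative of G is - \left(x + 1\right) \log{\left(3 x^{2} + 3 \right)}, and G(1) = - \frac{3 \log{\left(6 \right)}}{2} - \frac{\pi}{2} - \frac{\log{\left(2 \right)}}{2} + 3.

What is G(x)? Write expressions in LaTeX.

A candidate passes only if d/dx[G] lands on the given G'(x) exactly.
A general antiderivative is \frac{x^{2}}{2} + 2 x + \left(- \frac{x^{2}}{2} - x\right) \log{\left(3 x^{2} + 3 \right)} - \frac{\log{\left(x^{2} + 1 \right)}}{2} - 2 \operatorname{atan}{\left(x \right)} + C.
The condition gives C = - \frac{3 \log{\left(6 \right)}}{2} - \frac{\pi}{2} - \frac{\log{\left(2 \right)}}{2} + 3 - (- \frac{3 \log{\left(6 \right)}}{2} - \frac{\pi}{2} - \frac{\log{\left(2 \right)}}{2} + \frac{5}{2}) = \frac{1}{2}.
So G(x) = \frac{x^{2} + x \left(- x - 2\right) \log{\left(3 x^{2} + 3 \right)} + 4 x - \log{\left(x^{2} + 1 \right)} - 4 \operatorname{atan}{\left(x \right)} + 1}{2}.
Check: d/dx[\frac{x^{2} + x \left(- x - 2\right) \log{\left(3 x^{2} + 3 \right)} + 4 x - \log{\left(x^{2} + 1 \right)} - 4 \operatorname{atan}{\left(x \right)} + 1}{2}] = - x \log{\left(x^{2} + 1 \right)} - x \log{\left(3 \right)} - \log{\left(x^{2} + 1 \right)} - \log{\left(3 \right)}, which equals G'(x).

G(x) = \frac{x^{2} + x \left(- x - 2\right) \log{\left(3 x^{2} + 3 \right)} + 4 x - \log{\left(x^{2} + 1 \right)} - 4 \operatorname{atan}{\left(x \right)} + 1}{2}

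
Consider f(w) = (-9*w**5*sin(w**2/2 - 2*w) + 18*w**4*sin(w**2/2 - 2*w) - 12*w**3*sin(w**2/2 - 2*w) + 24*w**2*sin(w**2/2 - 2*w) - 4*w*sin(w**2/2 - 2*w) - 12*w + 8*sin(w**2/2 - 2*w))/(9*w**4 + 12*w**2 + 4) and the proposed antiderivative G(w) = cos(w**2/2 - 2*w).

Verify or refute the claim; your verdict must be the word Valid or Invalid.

Invalid: d/dw[G] - f = 12*w/(9*w**4 + 12*w**2 + 4), which is not 0.

d/dw[G] = -w*sin(w**2/2 - 2*w) + 2*sin(w**2/2 - 2*w)
d/dw[G] - f(w) = 12*w/(9*w**4 + 12*w**2 + 4) != 0.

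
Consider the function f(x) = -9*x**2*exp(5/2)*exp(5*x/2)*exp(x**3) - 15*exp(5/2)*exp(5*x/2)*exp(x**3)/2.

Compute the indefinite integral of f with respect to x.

The substitution u = x**3 + 5*x/2 + 5/2 works: f is exactly (dF/du)*(du/dx) for that inner function.
Check: d/dx[-3*exp(5/2)*exp(5*x/2)*exp(x**3)] = -9*x**2*exp(5/2)*exp(5*x/2)*exp(x**3) - 15*exp(5/2)*exp(5*x/2)*exp(x**3)/2 = f(x).

F(x) = -3*exp(5/2)*exp(5*x/2)*exp(x**3) + C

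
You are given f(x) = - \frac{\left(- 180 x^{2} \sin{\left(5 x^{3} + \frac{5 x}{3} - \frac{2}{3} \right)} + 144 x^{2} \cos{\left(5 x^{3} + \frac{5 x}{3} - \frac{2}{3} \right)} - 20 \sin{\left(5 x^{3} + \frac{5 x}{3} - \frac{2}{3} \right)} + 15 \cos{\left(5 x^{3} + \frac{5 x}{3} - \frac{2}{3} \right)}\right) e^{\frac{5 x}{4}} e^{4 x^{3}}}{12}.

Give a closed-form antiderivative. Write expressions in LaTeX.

f has the shape u'v + uv' for u = - \cos{\left(5 x^{3} + \frac{5 x}{3} - \frac{2}{3} \right)} and v = e^{4 x^{3} + \frac{5 x}{4}} — it is the derivative of the product u*v.
Check: d/dx[- e^{4 x^{3} + \frac{5 x}{4}} \cos{\left(5 x^{3} + \frac{5 x}{3} - \frac{2}{3} \right)}] = 15 x^{2} e^{\frac{5 x}{4}} e^{4 x^{3}} \sin{\left(5 x^{3} + \frac{5 x}{3} - \frac{2}{3} \right)} - 12 x^{2} e^{\frac{5 x}{4}} e^{4 x^{3}} \cos{\left(5 x^{3} + \frac{5 x}{3} - \frac{2}{3} \right)} + \frac{5 e^{\frac{5 x}{4}} e^{4 x^{3}} \sin{\left(5 x^{3} + \frac{5 x}{3} - \frac{2}{3} \right)}}{3} - \frac{5 e^{\frac{5 x}{4}} e^{4 x^{3}} \cos{\left(5 x^{3} + \frac{5 x}{3} - \frac{2}{3} \right)}}{4}, which equals f(x).

An antiderivative is F(x) = - e^{4 x^{3} + \frac{5 x}{4}} \cos{\left(5 x^{3} + \frac{5 x}{3} - \frac{2}{3} \right)}.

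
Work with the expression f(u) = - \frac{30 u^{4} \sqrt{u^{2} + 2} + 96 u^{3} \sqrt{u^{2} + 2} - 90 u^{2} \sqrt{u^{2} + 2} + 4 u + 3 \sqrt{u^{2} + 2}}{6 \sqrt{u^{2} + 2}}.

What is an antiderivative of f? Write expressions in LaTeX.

An antiderivative F(u) passes only if d/du[F] lands on f(u) exactly.
Check: d/du[- u^{5} - 4 u^{4} + 5 u^{3} - \frac{u}{2} - \frac{2 \sqrt{u^{2} + 2}}{3}] = \frac{- 30 u^{4} \sqrt{u^{2} + 2} - 96 u^{3} \sqrt{u^{2} + 2} + 90 u^{2} \sqrt{u^{2} + 2} - 4 u - 3 \sqrt{u^{2} + 2}}{6 \sqrt{u^{2} + 2}}, which equals f(u).

An antiderivative is F(u) = - u^{5} - 4 u^{4} + 5 u^{3} - \frac{u}{2} - \frac{2 \sqrt{u^{2} + 2}}{3}.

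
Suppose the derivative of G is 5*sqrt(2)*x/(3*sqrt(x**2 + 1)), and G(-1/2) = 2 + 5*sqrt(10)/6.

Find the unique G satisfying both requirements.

G'(x) matches the chain-rule pattern g'(h)*h' with inner function h(x) = 2*x**2 + 2; substituting u = h(x) collapses the integral.
A general antiderivative is 5*sqrt(2*x**2 + 2)/3 + C.
The condition gives C = 2 + 5*sqrt(10)/6 - (5*sqrt(10)/6) = 2.
So G(x) = 5*sqrt(2*x**2 + 2)/3 + 2.
Check: d/dx[5*sqrt(2*x**2 + 2)/3 + 2] = 5*sqrt(2)*x/(3*sqrt(x**2 + 1)) = G'(x).

G(x) = 5*sqrt(2*x**2 + 2)/3 + 2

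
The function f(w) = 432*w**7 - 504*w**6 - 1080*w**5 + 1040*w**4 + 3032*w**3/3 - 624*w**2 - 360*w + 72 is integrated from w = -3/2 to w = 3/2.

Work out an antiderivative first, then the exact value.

Antiderivative: F(w) = 54*w**8 - 72*w**7 - 180*w**6 + 208*w**5 + 758*w**4/3 - 208*w**3 - 180*w**2 + 72*w; value = -3915/8

The substitution u = -3*w**2 + w + 3 works: f is exactly (dF/du)*(du/dw) for that inner function.
F(w) = 54*w**8 - 72*w**7 - 180*w**6 + 208*w**5 + 758*w**4/3 - 208*w**3 - 180*w**2 + 72*w is an antiderivative of f.
Check: d/dw[54*w**8 - 72*w**7 - 180*w**6 + 208*w**5 + 758*w**4/3 - 208*w**3 - 180*w**2 + 72*w] = 432*w**7 - 504*w**6 - 1080*w**5 + 1040*w**4 + 3032*w**3/3 - 624*w**2 - 360*w + 72 = f(w).
F(3/2) = -4725/128; F(-3/2) = 57915/128.
Integral = F(3/2) - F(-3/2) = -3915/8.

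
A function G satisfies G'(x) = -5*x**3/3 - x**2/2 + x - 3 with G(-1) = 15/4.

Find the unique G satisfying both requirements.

The integrand splits into summands that can be handled one at a time.
A general antiderivative is -5*x**4/12 - x**3/6 + x**2/2 - 3*x + C.
The condition gives C = 15/4 - (13/4) = 1/2.
So G(x) = -5*x**4/12 - x**3/6 + x**2/2 - 3*x + 1/2.
Check: d/dx[-5*x**4/12 - x**3/6 + x**2/2 - 3*x + 1/2] = -5*x**3/3 - x**2/2 + x - 3 = G'(x).

G(x) = -5*x**4/12 - x**3/6 + x**2/2 - 3*x + 1/2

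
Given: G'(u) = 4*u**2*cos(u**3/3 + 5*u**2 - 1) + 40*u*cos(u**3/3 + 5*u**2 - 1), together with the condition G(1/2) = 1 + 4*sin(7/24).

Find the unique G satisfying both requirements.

G(u) = 4*sin(u**3/3 + 5*u**2 - 1) + 1

The substitution w = u**3/3 + 5*u**2 - 1 works: G'(u) is exactly (dG/dw)*(dw/du) for that inner function.
A general antiderivative is 4*sin(u**3/3 + 5*u**2 - 1) + C.
The condition gives C = 1 + 4*sin(7/24) - (4*sin(7/24)) = 1.
So G(u) = 4*sin(u**3/3 + 5*u**2 - 1) + 1.
Check: d/du[4*sin(u**3/3 + 5*u**2 - 1) + 1] = 4*u**2*cos(u**3/3 + 5*u**2 - 1) + 40*u*cos(u**3/3 + 5*u**2 - 1) = G'(u).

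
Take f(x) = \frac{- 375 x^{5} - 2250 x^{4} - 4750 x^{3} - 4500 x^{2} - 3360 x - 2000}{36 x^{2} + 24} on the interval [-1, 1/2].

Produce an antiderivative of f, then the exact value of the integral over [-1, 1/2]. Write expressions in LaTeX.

Antiderivative: F(x) = \frac{5 \left(- 25 \left(x^{2} + 4 x + 4\right)^{2} - 48 \log{\left(\frac{x^{2}}{2} + \frac{1}{3} \right)}\right)}{48}; value = - \frac{25375}{256} + 5 \log{\left(\frac{5}{6} \right)} - 5 \log{\left(\frac{11}{24} \right)}

Since d/dx undoes antidifferentiation here, F'(x) = f(x) is required of F(x).
F(x) = \frac{5 \left(- 25 \left(x^{2} + 4 x + 4\right)^{2} - 48 \log{\left(\frac{x^{2}}{2} + \frac{1}{3} \right)}\right)}{48} is an antiderivative of f.
Check: d/dx[\frac{5 \left(- 25 \left(x^{2} + 4 x + 4\right)^{2} - 48 \log{\left(\frac{x^{2}}{2} + \frac{1}{3} \right)}\right)}{48}] = \frac{- 375 x^{5} - 2250 x^{4} - 4750 x^{3} - 4500 x^{2} - 3360 x - 2000}{36 x^{2} + 24} = f(x).
F(1/2) = - \frac{78125}{768} - 5 \log{\left(\frac{11}{24} \right)}; F(-1) = - \frac{125}{48} - 5 \log{\left(\frac{5}{6} \right)}.
Integral = F(1/2) - F(-1) = - \frac{25375}{256} + 5 \log{\left(\frac{5}{6} \right)} - 5 \log{\left(\frac{11}{24} \right)}.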